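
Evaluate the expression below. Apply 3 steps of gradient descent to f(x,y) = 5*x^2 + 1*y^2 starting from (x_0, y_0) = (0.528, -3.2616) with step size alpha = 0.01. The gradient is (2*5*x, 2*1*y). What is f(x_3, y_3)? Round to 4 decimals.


Gradient descent on f(x,y) = 5*x^2 + 1*y^2.
Starting point: (0.528, -3.2616), alpha = 0.01
Step 1: grad_x = 2*5*0.528 = 5.28, grad_y = 2*1*-3.2616 = -6.5232
  x_1 = 0.528 - 0.01*5.28 = 0.4752
  y_1 = -3.2616 - 0.01*-6.5232 = -3.1964
Step 2: grad_x = 2*5*0.4752 = 4.752, grad_y = 2*1*-3.1964 = -6.3927
  x_2 = 0.4752 - 0.01*4.752 = 0.4277
  y_2 = -3.1964 - 0.01*-6.3927 = -3.1324
Step 3: grad_x = 2*5*0.4277 = 4.2768, grad_y = 2*1*-3.1324 = -6.2649
  x_3 = 0.4277 - 0.01*4.2768 = 0.3849
  y_3 = -3.1324 - 0.01*-6.2649 = -3.0698
f(0.3849, -3.0698) = 5*0.3849^2 + 1*(-3.0698)^2 = 10.1644


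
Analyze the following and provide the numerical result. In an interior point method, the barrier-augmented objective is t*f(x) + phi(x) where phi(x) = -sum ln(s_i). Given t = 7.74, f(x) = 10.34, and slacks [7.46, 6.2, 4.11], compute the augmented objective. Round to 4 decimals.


Step 1: Compute log-barrier.
ln values: [2.0096, 1.8245, 1.4134]
phi = -(2.0096 + 1.8245 + 1.4134) = -5.2475
Step 2: Compute augmented objective.
t*f(x) = 7.74*10.34 = 80.0316
Total = 80.0316 - 5.2475 = 74.7841


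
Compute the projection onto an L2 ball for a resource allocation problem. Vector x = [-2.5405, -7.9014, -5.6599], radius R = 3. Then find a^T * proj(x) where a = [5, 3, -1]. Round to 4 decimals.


Step 1: Compute ||x|| (intermediates to 6 decimals).
||x|| = sqrt((-2.5405)^2 + (-7.9014)^2 + (-5.6599)^2) = 10.045931
Step 2: Project.
Since ||x|| > R, scale = R/||x|| = 3/10.045931 = 0.298628, proj(x) = scale * x
proj(x) = [-0.758664, -2.359579, -1.690205]
Step 3: Dot product.
a^T * proj(x) = 5*(-0.758664) + 3*(-2.359579) - 1*(-1.690205) = -9.1819


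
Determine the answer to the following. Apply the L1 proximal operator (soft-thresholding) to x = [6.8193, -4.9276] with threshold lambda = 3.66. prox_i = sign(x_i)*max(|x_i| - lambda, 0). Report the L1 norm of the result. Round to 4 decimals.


Soft-thresholding with lambda = 3.66:
prox(6.8193) = sign(6.8193)*max(|6.8193| - 3.66, 0) = 3.1593
prox(-4.9276) = sign(-4.9276)*max(|-4.9276| - 3.66, 0) = -1.2676
prox(x) = [3.1593, -1.2676]
||prox(x)||_1 = 3.1593 + 1.2676 = 4.4269


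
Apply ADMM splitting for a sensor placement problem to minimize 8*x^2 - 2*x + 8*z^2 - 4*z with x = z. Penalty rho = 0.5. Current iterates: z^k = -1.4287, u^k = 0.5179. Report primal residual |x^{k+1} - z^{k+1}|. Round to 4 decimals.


ADMM iteration with rho = 0.5, z^k = -1.4287, u^k = 0.5179
Step 1: x-update.
Minimize 8*x^2 - 2*x + (0.5/2)*(x + 1.4287 + 0.5179)^2
FOC: (2*8 + 0.5)*x = 2 + 0.5*(-1.4287 - 0.5179)
x^{k+1} = 0.0622
Step 2: z-update.
Minimize 8*z^2 - 4*z + (0.5/2)*(0.0622 - z + 0.5179)^2
FOC: (2*8 + 0.5)*z = 4 + 0.5*(0.0622 + 0.5179)
z^{k+1} = 0.26
Step 3: u-update.
u^{k+1} = 0.5179 + 0.0622 - 0.26 = 0.3201
Step 4: Primal residual = |0.0622 - 0.26| = 0.1978


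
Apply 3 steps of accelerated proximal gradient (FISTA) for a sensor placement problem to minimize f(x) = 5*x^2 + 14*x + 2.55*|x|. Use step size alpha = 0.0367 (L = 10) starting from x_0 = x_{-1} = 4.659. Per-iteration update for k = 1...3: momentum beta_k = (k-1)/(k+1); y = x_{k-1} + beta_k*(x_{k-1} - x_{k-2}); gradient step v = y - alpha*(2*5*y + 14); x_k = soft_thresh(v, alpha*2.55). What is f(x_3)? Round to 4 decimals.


FISTA on f(x) = 5*x^2 + 14*x + 2.55*|x|
L = 10, alpha = 0.0367
Iteration 1: beta = 0.0, y = 4.659 + 0.0*(4.659 - 4.659) = 4.659
  grad(y) = 60.59, v = y - alpha*grad = 2.4353
  prox(v) = soft_thresh(2.4353, 0.0936) = 2.3418
Iteration 2: beta = 0.3333, y = 2.3418 + 0.3333*(2.3418 - 4.659) = 1.5693
  grad(y) = 29.6935, v = y - alpha*grad = 0.4796
  prox(v) = soft_thresh(0.4796, 0.0936) = 0.386
Iteration 3: beta = 0.5, y = 0.386 + 0.5*(0.386 - 2.3418) = -0.5919
  grad(y) = 8.0814, v = y - alpha*grad = -0.8884
  prox(v) = soft_thresh(-0.8884, 0.0936) = -0.7949
f(x_3) = 5*(-0.7949)^2 + 14*(-0.7949) + 2.55*|-0.7949| = -5.9421


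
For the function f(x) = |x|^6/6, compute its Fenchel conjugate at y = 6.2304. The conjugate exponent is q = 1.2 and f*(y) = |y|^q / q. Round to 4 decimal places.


The conjugate exponent q satisfies 1/p + 1/q = 1.
p = 6, so q = 6/(6 - 1) = 1.2
|y|^q = 6.2304^1.2 = 8.983
f*(6.2304) = 8.983 / 1.2 = 7.4858


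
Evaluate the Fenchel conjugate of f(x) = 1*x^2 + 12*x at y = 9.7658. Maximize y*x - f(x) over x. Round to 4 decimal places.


f*(y) = sup_x {y*x - a*x^2 - b*x} = sup_x {(y-b)*x - a*x^2}
FOC: (y - b) - 2a*x = 0 => x* = (y - b)/(2a)
x* = (9.7658 - 12)/(2*1) = -1.1171
f*(9.7658) = (y-b)^2/(4a) = (9.7658 - 12)^2/(4*1)
= 4.9916/4 = 1.2479


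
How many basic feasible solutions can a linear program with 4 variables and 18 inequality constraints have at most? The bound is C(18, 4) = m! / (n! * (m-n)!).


Each vertex corresponds to some choice of n active constraints out of m, so the number of vertices is at most C(m, n) = m! / (n!(m-n)!).
m = 18, n = 4
Numerator: 18 * 17 * 16 * 15
Denominator: 4! = 24
C(18, 4) = 3060


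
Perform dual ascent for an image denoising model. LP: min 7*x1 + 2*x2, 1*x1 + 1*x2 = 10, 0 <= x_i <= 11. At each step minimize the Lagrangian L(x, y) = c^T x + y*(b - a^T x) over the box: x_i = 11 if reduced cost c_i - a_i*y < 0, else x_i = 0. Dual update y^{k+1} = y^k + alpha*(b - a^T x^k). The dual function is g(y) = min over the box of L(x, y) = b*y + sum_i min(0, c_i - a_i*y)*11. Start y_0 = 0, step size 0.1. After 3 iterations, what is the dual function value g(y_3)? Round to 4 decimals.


Dual ascent for LP: min 7*x1 + 2*x2, 1*x1 + 1*x2 = 10, 0 <= x_i <= 11
Step 1: y^k = 0.0, reduced costs: (7.0, 2.0)
  x^k = (0.0, 0.0), subgradient = b - a^T x = 10.0
  y^{k+1} = 0.0 + 0.1*10.0 = 1.0
Step 2: y^k = 1.0, reduced costs: (6.0, 1.0)
  x^k = (0.0, 0.0), subgradient = b - a^T x = 10.0
  y^{k+1} = 1.0 + 0.1*10.0 = 2.0
Step 3: y^k = 2.0, reduced costs: (5.0, 0.0)
  x^k = (0.0, 0.0), subgradient = b - a^T x = 10.0
  y^{k+1} = 2.0 + 0.1*10.0 = 3.0
Dual objective at y_3 = 3.0: reduced costs (4.0, -1.0), box minimizer x = (0.0, 11.0)
g(y_3) = b*y + (c1 - a1*y)*x1 + (c2 - a2*y)*x2 = 10*3.0 + 4.0*0.0 + (-1.0)*11.0 = 30.0 + 0.0 - 11.0 = 19.0


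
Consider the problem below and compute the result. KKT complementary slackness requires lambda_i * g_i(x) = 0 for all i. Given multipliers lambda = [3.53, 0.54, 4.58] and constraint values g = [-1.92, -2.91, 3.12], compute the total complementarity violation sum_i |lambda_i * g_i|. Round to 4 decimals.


KKT complementary slackness check:
lambda_1 * g_1 = 3.53 * -1.92 = -6.7776
lambda_2 * g_2 = 0.54 * -2.91 = -1.5714
lambda_3 * g_3 = 4.58 * 3.12 = 14.2896
Total violation = 6.7776 + 1.5714 + 14.2896 = 22.6386


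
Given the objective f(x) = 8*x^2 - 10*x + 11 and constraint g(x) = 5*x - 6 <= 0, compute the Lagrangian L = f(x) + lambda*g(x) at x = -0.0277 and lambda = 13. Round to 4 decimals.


Step 1: Evaluate f(x).
f(-0.0277) = 8*(-0.0277)^2 - 10*(-0.0277) + 11 = 11.2831
Step 2: Evaluate g(x).
g(-0.0277) = 5*-0.0277 - 6 = -6.1385
Step 3: Compute Lagrangian.
L = 11.2831 + 13*-6.1385 = -68.5174


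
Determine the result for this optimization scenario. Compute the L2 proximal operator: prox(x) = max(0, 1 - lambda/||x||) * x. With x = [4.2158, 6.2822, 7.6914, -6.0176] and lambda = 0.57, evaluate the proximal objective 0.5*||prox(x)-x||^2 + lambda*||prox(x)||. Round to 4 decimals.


Step 1: Compute ||x||.
||x|| = 12.3535
Step 2: Compute scaling factor.
scale = max(0, 1 - 0.57/12.3535) = 0.9539
Step 3: prox(x) = [4.0213, 5.9923, 7.3365, -5.7399]
||prox(x)|| = 11.7835
Step 4: Proximal objective.
0.5*||prox-x||^2 = 0.1625
lambda*||prox|| = 6.7166
Total = 6.879


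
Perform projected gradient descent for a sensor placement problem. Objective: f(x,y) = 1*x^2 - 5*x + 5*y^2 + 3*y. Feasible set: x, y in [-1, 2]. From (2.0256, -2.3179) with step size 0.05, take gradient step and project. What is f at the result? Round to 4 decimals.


Step 1: Compute gradient at (2.0256, -2.3179).
grad_x = 2*1*2.0256 - 5 = -0.9488
grad_y = 2*5*-2.3179 + 3 = -20.179
Step 2: Gradient step.
x_raw = 2.0256 - 0.05*-0.9488 = 2.073
y_raw = -2.3179 - 0.05*-20.179 = -1.309
Step 3: Project onto [-1, 2].
x_proj = clip(2.073) = 2.0
y_proj = clip(-1.309) = -1.0
Step 4: Evaluate f.
f(2.0, -1.0) = -4.0


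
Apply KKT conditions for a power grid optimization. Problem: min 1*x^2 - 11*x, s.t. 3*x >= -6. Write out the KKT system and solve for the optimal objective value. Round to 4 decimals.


Step 1: Try lambda = 0 (constraint inactive).
Stationarity: 2*1*x - 11 = 0
x* = 11/(2*1) = 5.5
Check constraint: 3*5.5 = 16.5 >= -6 -- satisfied.
Step 2: Compute optimal value.
f(x*) = 1*5.5^2 - 11*5.5 = -30.25


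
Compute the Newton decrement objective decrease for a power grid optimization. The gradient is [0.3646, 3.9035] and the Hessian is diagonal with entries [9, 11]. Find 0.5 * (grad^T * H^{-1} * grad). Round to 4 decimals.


Step 1: H is diagonal, so H^(-1) * g = [0.0405, 0.3549].
Step 2: g^T H^(-1) g = sum_i g_i^2 / H_ii
  = (0.3646)^2/9 + (3.9035)^2/11
  = 0.0148 + 1.3852 = 1.4
Step 3: Objective decrease = 0.5 * g^T H^(-1) g = 0.7


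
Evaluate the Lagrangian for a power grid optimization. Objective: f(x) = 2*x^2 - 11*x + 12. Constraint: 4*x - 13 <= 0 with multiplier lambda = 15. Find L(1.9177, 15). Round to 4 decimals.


Step 1: Evaluate f(x).
f(1.9177) = 2*1.9177^2 - 11*1.9177 + 12 = -1.7396
Step 2: Evaluate g(x).
g(1.9177) = 4*1.9177 - 13 = -5.3292
Step 3: Compute Lagrangian.
L = -1.7396 + 15*-5.3292 = -81.6776


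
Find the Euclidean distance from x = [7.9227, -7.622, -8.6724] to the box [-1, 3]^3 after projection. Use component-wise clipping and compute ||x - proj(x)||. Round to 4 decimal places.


Project each component onto [-1, 3].
clip(7.9227) = 3.0, clip(-7.622) = -1.0, clip(-8.6724) = -1.0
Projection = [3.0, -1.0, -1.0]
Squared diffs: [24.233, 43.8509, 58.8657]
Distance = sqrt(126.9496) = 11.2672


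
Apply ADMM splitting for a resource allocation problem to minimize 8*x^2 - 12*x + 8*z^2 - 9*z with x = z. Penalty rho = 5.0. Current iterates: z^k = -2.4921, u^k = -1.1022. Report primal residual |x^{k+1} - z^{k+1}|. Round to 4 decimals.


ADMM iteration with rho = 5.0, z^k = -2.4921, u^k = -1.1022
Step 1: x-update.
Minimize 8*x^2 - 12*x + (5.0/2)*(x + 2.4921 - 1.1022)^2
FOC: (2*8 + 5.0)*x = 12 + 5.0*(-2.4921 + 1.1022)
x^{k+1} = 0.2405
Step 2: z-update.
Minimize 8*z^2 - 9*z + (5.0/2)*(0.2405 - z - 1.1022)^2
FOC: (2*8 + 5.0)*z = 9 + 5.0*(0.2405 - 1.1022)
z^{k+1} = 0.2234
Step 3: u-update.
u^{k+1} = -1.1022 + 0.2405 - 0.2234 = -1.0851
Step 4: Primal residual = |0.2405 - 0.2234| = 0.0171


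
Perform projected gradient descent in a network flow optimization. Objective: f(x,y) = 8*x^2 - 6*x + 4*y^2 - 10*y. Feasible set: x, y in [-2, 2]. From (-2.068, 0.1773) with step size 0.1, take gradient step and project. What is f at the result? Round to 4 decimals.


Step 1: Compute gradient at (-2.068, 0.1773).
grad_x = 2*8*-2.068 - 6 = -39.088
grad_y = 2*4*0.1773 - 10 = -8.5816
Step 2: Gradient step.
x_raw = -2.068 - 0.1*-39.088 = 1.8408
y_raw = 0.1773 - 0.1*-8.5816 = 1.0355
Step 3: Project onto [-2, 2].
x_proj = clip(1.8408) = 1.8408
y_proj = clip(1.0355) = 1.0355
Step 4: Evaluate f.
f(1.8408, 1.0355) = 9.9977


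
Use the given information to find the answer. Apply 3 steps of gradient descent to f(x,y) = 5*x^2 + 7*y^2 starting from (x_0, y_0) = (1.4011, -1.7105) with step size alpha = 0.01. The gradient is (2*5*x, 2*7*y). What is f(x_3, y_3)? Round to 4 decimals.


Gradient descent on f(x,y) = 5*x^2 + 7*y^2.
Starting point: (1.4011, -1.7105), alpha = 0.01
Step 1: grad_x = 2*5*1.4011 = 14.011, grad_y = 2*7*-1.7105 = -23.947
  x_1 = 1.4011 - 0.01*14.011 = 1.261
  y_1 = -1.7105 - 0.01*-23.947 = -1.471
Step 2: grad_x = 2*5*1.261 = 12.6099, grad_y = 2*7*-1.471 = -20.5944
  x_2 = 1.261 - 0.01*12.6099 = 1.1349
  y_2 = -1.471 - 0.01*-20.5944 = -1.2651
Step 3: grad_x = 2*5*1.1349 = 11.3489, grad_y = 2*7*-1.2651 = -17.7112
  x_3 = 1.1349 - 0.01*11.3489 = 1.0214
  y_3 = -1.2651 - 0.01*-17.7112 = -1.088
f(1.0214, -1.088) = 5*1.0214^2 + 7*(-1.088)^2 = 13.5021


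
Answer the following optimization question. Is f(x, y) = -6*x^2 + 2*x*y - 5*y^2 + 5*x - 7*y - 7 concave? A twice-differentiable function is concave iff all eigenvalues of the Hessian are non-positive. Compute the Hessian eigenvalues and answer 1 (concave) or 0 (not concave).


The Hessian of f(x,y) = -6*x^2 + 2*x*y - 5*y^2 + 5*x - 7*y - 7 is:
H = [[-12, 2], [2, -10]]
Trace = -12 - 10 = -22
Determinant = -12*-10 - (2)^2 = 116
Discriminant = (-22)^2 - 4*116 = 20.0
Eigenvalues: lambda_1 = -13.2361, lambda_2 = -8.7639
The function is concave.

1


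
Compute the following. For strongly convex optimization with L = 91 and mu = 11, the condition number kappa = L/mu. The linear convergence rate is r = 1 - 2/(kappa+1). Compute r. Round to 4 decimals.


Step 1: Compute the condition number.
kappa = L/mu = 91/11 = 8.2727
Step 2: Compute the convergence rate.
r = 1 - 2/(kappa + 1) = 1 - 2*mu/(L + mu) = (L - mu)/(L + mu) = 80/102 = 0.7843


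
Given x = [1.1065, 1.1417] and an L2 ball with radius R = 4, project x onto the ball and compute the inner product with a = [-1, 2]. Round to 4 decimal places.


Step 1: Compute ||x|| (intermediates to 6 decimals).
||x|| = sqrt(1.1065^2 + 1.1417^2) = 1.589912
Step 2: Project.
Since ||x|| <= R, proj = x (no scaling needed).
proj(x) = [1.1065, 1.1417]
Step 3: Dot product.
a^T * proj(x) = -1*1.1065 + 2*1.1417 = 1.1769


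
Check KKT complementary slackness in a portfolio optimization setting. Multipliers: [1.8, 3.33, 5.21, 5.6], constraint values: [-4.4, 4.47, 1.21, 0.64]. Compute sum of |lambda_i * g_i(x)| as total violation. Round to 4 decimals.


KKT complementary slackness check:
lambda_1 * g_1 = 1.8 * -4.4 = -7.92
lambda_2 * g_2 = 3.33 * 4.47 = 14.8851
lambda_3 * g_3 = 5.21 * 1.21 = 6.3041
lambda_4 * g_4 = 5.6 * 0.64 = 3.584
Total violation = 7.92 + 14.8851 + 6.3041 + 3.584 = 32.6932


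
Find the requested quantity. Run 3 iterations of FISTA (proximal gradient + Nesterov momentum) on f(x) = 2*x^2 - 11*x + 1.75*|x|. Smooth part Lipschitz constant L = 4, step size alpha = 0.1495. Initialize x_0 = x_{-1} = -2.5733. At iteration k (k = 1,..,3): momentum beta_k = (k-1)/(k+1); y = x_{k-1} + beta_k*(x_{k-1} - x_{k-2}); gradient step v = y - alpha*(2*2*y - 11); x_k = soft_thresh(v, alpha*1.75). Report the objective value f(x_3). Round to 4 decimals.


FISTA on f(x) = 2*x^2 - 11*x + 1.75*|x|
L = 4, alpha = 0.1495
Iteration 1: beta = 0.0, y = -2.5733 + 0.0*(-2.5733 + 2.5733) = -2.5733
  grad(y) = -21.2932, v = y - alpha*grad = 0.61
  prox(v) = soft_thresh(0.61, 0.2616) = 0.3484
Iteration 2: beta = 0.3333, y = 0.3484 + 0.3333*(0.3484 + 2.5733) = 1.3223
  grad(y) = -5.7108, v = y - alpha*grad = 2.1761
  prox(v) = soft_thresh(2.1761, 0.2616) = 1.9144
Iteration 3: beta = 0.5, y = 1.9144 + 0.5*(1.9144 - 0.3484) = 2.6975
  grad(y) = -0.2102, v = y - alpha*grad = 2.7289
  prox(v) = soft_thresh(2.7289, 0.2616) = 2.4673
f(x_3) = 2*2.4673^2 - 11*2.4673 + 1.75*|2.4673| = -10.6474


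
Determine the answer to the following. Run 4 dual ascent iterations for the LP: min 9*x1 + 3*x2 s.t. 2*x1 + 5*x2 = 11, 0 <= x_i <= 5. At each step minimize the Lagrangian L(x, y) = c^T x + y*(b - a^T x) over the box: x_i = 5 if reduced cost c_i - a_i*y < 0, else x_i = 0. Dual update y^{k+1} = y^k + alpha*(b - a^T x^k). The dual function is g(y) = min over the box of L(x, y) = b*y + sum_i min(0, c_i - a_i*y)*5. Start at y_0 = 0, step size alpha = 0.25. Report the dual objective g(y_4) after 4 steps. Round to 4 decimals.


Dual ascent for LP: min 9*x1 + 3*x2, 2*x1 + 5*x2 = 11, 0 <= x_i <= 5
Step 1: y^k = 0.0, reduced costs: (9.0, 3.0)
  x^k = (0.0, 0.0), subgradient = b - a^T x = 11.0
  y^{k+1} = 0.0 + 0.25*11.0 = 2.75
Step 2: y^k = 2.75, reduced costs: (3.5, -10.75)
  x^k = (0.0, 5.0), subgradient = b - a^T x = -14.0
  y^{k+1} = 2.75 + 0.25*-14.0 = -0.75
Step 3: y^k = -0.75, reduced costs: (10.5, 6.75)
  x^k = (0.0, 0.0), subgradient = b - a^T x = 11.0
  y^{k+1} = -0.75 + 0.25*11.0 = 2.0
Step 4: y^k = 2.0, reduced costs: (5.0, -7.0)
  x^k = (0.0, 5.0), subgradient = b - a^T x = -14.0
  y^{k+1} = 2.0 + 0.25*-14.0 = -1.5
Dual objective at y_4 = -1.5: reduced costs (12.0, 10.5), box minimizer x = (0.0, 0.0)
g(y_4) = b*y + (c1 - a1*y)*x1 + (c2 - a2*y)*x2 = 11*(-1.5) + 12.0*0.0 + 10.5*0.0 = -16.5 + 0.0 + 0.0 = -16.5


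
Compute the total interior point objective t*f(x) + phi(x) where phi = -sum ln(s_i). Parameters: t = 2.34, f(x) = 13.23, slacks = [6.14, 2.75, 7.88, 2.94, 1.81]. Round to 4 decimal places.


Step 1: Compute log-barrier.
ln values: [1.8148, 1.0116, 2.0643, 1.0784, 0.5933]
phi = -(1.8148 + 1.0116 + 2.0643 + 1.0784 + 0.5933) = -6.5625
Step 2: Compute augmented objective.
t*f(x) = 2.34*13.23 = 30.9582
Total = 30.9582 - 6.5625 = 24.3957


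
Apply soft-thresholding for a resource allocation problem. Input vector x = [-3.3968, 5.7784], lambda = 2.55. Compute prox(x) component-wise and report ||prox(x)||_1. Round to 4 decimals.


Soft-thresholding with lambda = 2.55:
prox(-3.3968) = sign(-3.3968)*max(|-3.3968| - 2.55, 0) = -0.8468
prox(5.7784) = sign(5.7784)*max(|5.7784| - 2.55, 0) = 3.2284
prox(x) = [-0.8468, 3.2284]
||prox(x)||_1 = 0.8468 + 3.2284 = 4.0752


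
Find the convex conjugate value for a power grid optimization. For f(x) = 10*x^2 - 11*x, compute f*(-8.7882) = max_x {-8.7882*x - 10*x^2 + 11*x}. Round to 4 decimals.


f*(y) = sup_x {y*x - a*x^2 - b*x} = sup_x {(y-b)*x - a*x^2}
FOC: (y - b) - 2a*x = 0 => x* = (y - b)/(2a)
x* = (-8.7882 + 11)/(2*10) = 0.1106
f*(-8.7882) = (y-b)^2/(4a) = (-8.7882 + 11)^2/(4*10)
= 4.8921/40 = 0.1223


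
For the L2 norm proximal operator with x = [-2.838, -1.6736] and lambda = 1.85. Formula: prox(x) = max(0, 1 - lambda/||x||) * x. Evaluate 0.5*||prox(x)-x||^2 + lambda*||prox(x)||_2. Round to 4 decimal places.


Step 1: Compute ||x||.
||x|| = 3.2947
Step 2: Compute scaling factor.
scale = max(0, 1 - 1.85/3.2947) = 0.4385
Step 3: prox(x) = [-1.2445, -0.7339]
||prox(x)|| = 1.4447
Step 4: Proximal objective.
0.5*||prox-x||^2 = 1.7113
lambda*||prox|| = 2.6727
Total = 4.384


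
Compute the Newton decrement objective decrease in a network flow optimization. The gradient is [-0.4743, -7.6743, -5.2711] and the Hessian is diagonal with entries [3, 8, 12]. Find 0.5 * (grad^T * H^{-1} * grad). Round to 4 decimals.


Step 1: H is diagonal, so H^(-1) * g = [-0.1581, -0.9593, -0.4393].
Step 2: g^T H^(-1) g = sum_i g_i^2 / H_ii
  = (-0.4743)^2/3 + (-7.6743)^2/8 + (-5.2711)^2/12
  = 0.075 + 7.3619 + 2.3154 = 9.7522
Step 3: Objective decrease = 0.5 * g^T H^(-1) g = 4.8761


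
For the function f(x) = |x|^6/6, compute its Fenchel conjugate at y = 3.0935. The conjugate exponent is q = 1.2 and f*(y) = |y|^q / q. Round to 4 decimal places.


The conjugate exponent q satisfies 1/p + 1/q = 1.
p = 6, so q = 6/(6 - 1) = 1.2
|y|^q = 3.0935^1.2 = 3.8774
f*(3.0935) = 3.8774 / 1.2 = 3.2312


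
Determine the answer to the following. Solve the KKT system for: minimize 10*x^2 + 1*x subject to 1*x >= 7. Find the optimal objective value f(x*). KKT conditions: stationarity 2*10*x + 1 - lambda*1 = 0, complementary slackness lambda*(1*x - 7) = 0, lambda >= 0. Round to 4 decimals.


Step 1: Try lambda = 0 (constraint inactive).
x_unc = -1/(2*10) = -0.05
Check: 1*-0.05 = -0.05 < 7 -- violated!
Step 2: Constraint must be active: 1*x = 7
x* = 7/1 = 7.0
lambda = (2*10*7.0 + 1)/1 = 141.0
Step 3: Compute optimal value.
f(x*) = 10*7.0^2 + 1*7.0 = 497.0


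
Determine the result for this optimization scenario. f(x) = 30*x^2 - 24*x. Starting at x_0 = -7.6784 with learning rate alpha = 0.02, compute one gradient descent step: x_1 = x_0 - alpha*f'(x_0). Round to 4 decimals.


We compute the gradient at x_0 and apply the update.
f'(x) = 60*x - 24
f'(-7.6784) = 60*-7.6784 - 24 = -484.704
x_1 = -7.6784 - 0.02*-484.704 = 2.0157


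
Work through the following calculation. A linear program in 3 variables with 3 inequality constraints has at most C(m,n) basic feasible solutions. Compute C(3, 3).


Each vertex corresponds to some choice of n active constraints out of m, so the number of vertices is at most C(m, n) = m! / (n!(m-n)!).
m = 3, n = 3
Numerator: 3 * 2 * 1
Denominator: 3! = 6
C(3, 3) = 1


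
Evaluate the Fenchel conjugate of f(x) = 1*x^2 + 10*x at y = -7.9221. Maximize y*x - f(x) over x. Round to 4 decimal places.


f*(y) = sup_x {y*x - a*x^2 - b*x} = sup_x {(y-b)*x - a*x^2}
FOC: (y - b) - 2a*x = 0 => x* = (y - b)/(2a)
x* = (-7.9221 - 10)/(2*1) = -8.9611
f*(-7.9221) = (y-b)^2/(4a) = (-7.9221 - 10)^2/(4*1)
= 321.2017/4 = 80.3004


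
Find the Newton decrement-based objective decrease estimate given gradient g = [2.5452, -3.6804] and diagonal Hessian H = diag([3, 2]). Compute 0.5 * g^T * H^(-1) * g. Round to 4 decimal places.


Step 1: H is diagonal, so H^(-1) * g = [0.8484, -1.8402].
Step 2: g^T H^(-1) g = sum_i g_i^2 / H_ii
  = (2.5452)^2/3 + (-3.6804)^2/2
  = 2.1593 + 6.7727 = 8.932
Step 3: Objective decrease = 0.5 * g^T H^(-1) g = 4.466


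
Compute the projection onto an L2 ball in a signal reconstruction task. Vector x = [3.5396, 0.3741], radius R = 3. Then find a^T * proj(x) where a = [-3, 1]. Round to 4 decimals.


Step 1: Compute ||x|| (intermediates to 6 decimals).
||x|| = sqrt(3.5396^2 + 0.3741^2) = 3.559314
Step 2: Project.
Since ||x|| > R, scale = R/||x|| = 3/3.559314 = 0.842859, proj(x) = scale * x
proj(x) = [2.983384, 0.315314]
Step 3: Dot product.
a^T * proj(x) = -3*2.983384 + 1*0.315314 = -8.6348


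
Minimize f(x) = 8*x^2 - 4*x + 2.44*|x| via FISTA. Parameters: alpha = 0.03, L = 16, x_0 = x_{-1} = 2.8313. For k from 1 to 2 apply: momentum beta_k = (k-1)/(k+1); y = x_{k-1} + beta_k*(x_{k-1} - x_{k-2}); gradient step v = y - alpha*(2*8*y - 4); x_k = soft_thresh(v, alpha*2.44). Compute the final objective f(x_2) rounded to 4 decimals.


FISTA on f(x) = 8*x^2 - 4*x + 2.44*|x|
L = 16, alpha = 0.03
Iteration 1: beta = 0.0, y = 2.8313 + 0.0*(2.8313 - 2.8313) = 2.8313
  grad(y) = 41.3008, v = y - alpha*grad = 1.5923
  prox(v) = soft_thresh(1.5923, 0.0732) = 1.5191
Iteration 2: beta = 0.3333, y = 1.5191 + 0.3333*(1.5191 - 2.8313) = 1.0817
  grad(y) = 13.3067, v = y - alpha*grad = 0.6825
  prox(v) = soft_thresh(0.6825, 0.0732) = 0.6093
f(x_2) = 8*0.6093^2 - 4*0.6093 + 2.44*|0.6093| = 2.0192


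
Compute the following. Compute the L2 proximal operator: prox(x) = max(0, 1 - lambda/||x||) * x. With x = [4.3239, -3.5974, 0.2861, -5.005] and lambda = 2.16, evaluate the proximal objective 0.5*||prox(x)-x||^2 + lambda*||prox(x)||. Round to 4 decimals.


Step 1: Compute ||x||.
||x|| = 7.5345
Step 2: Compute scaling factor.
scale = max(0, 1 - 2.16/7.5345) = 0.7133
Step 3: prox(x) = [3.0843, -2.5661, 0.2041, -3.5702]
||prox(x)|| = 5.3745
Step 4: Proximal objective.
0.5*||prox-x||^2 = 2.3328
lambda*||prox|| = 11.6089
Total = 13.9418


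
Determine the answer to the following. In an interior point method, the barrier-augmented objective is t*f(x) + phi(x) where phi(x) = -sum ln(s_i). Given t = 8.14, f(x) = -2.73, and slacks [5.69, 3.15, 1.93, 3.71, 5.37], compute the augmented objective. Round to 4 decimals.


Step 1: Compute log-barrier.
ln values: [1.7387, 1.1474, 0.6575, 1.311, 1.6808]
phi = -(1.7387 + 1.1474 + 0.6575 + 1.311 + 1.6808) = -6.5355
Step 2: Compute augmented objective.
t*f(x) = 8.14*-2.73 = -22.2222
Total = -22.2222 - 6.5355 = -28.7577


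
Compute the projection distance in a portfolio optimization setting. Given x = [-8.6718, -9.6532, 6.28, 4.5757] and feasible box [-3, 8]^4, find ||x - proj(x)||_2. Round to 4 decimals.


Project each component onto [-3, 8].
clip(-8.6718) = -3.0, clip(-9.6532) = -3.0, clip(6.28) = 6.28, clip(4.5757) = 4.5757
Projection = [-3.0, -3.0, 6.28, 4.5757]
Squared diffs: [32.1693, 44.2651, 0.0, 0.0]
Distance = sqrt(76.4344) = 8.7427


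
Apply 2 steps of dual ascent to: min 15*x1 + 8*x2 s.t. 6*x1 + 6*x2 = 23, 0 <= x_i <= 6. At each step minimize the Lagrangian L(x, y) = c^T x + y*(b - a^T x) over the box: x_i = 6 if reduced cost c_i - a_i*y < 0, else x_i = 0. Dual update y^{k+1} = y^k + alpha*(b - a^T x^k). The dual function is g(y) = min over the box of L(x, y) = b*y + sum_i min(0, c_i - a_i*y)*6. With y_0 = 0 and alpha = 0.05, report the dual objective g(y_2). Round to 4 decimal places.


Dual ascent for LP: min 15*x1 + 8*x2, 6*x1 + 6*x2 = 23, 0 <= x_i <= 6
Step 1: y^k = 0.0, reduced costs: (15.0, 8.0)
  x^k = (0.0, 0.0), subgradient = b - a^T x = 23.0
  y^{k+1} = 0.0 + 0.05*23.0 = 1.15
Step 2: y^k = 1.15, reduced costs: (8.1, 1.1)
  x^k = (0.0, 0.0), subgradient = b - a^T x = 23.0
  y^{k+1} = 1.15 + 0.05*23.0 = 2.3
Dual objective at y_2 = 2.3: reduced costs (1.2, -5.8), box minimizer x = (0.0, 6.0)
g(y_2) = b*y + (c1 - a1*y)*x1 + (c2 - a2*y)*x2 = 23*2.3 + 1.2*0.0 + (-5.8)*6.0 = 52.9 + 0.0 - 34.8 = 18.1


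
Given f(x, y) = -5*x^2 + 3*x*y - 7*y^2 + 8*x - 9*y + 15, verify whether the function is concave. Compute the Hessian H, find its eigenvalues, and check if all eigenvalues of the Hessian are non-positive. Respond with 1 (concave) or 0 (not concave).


The Hessian of f(x,y) = -5*x^2 + 3*x*y - 7*y^2 + 8*x - 9*y + 15 is:
H = [[-10, 3], [3, -14]]
Trace = -10 - 14 = -24
Determinant = -10*-14 - (3)^2 = 131
Discriminant = (-24)^2 - 4*131 = 52.0
Eigenvalues: lambda_1 = -15.6056, lambda_2 = -8.3944
The function is concave.

1


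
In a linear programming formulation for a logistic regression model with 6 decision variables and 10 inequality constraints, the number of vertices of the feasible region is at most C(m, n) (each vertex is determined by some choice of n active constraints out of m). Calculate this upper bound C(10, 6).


Each vertex corresponds to some choice of n active constraints out of m, so the number of vertices is at most C(m, n) = m! / (n!(m-n)!).
m = 10, n = 6
Numerator: 10 * 9 * 8 * 7 * 6 * 5
Denominator: 6! = 720
C(10, 6) = 210


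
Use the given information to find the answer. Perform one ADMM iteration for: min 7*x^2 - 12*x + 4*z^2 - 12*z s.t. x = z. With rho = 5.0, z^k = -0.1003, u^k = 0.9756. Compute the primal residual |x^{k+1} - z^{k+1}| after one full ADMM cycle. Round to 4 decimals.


ADMM iteration with rho = 5.0, z^k = -0.1003, u^k = 0.9756
Step 1: x-update.
Minimize 7*x^2 - 12*x + (5.0/2)*(x + 0.1003 + 0.9756)^2
FOC: (2*7 + 5.0)*x = 12 + 5.0*(-0.1003 - 0.9756)
x^{k+1} = 0.3484
Step 2: z-update.
Minimize 4*z^2 - 12*z + (5.0/2)*(0.3484 - z + 0.9756)^2
FOC: (2*4 + 5.0)*z = 12 + 5.0*(0.3484 + 0.9756)
z^{k+1} = 1.4323
Step 3: u-update.
u^{k+1} = 0.9756 + 0.3484 - 1.4323 = -0.1083
Step 4: Primal residual = |0.3484 - 1.4323| = 1.0839


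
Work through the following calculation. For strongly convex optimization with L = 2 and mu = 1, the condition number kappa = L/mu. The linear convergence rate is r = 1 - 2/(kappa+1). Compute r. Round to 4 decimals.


Step 1: Compute the condition number.
kappa = L/mu = 2/1 = 2.0
Step 2: Compute the convergence rate.
r = 1 - 2/(kappa + 1) = 1 - 2*mu/(L + mu) = (L - mu)/(L + mu) = 1/3 = 0.3333


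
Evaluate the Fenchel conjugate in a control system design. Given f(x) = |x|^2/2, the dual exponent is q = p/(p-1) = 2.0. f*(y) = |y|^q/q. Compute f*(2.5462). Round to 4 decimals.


The conjugate exponent q satisfies 1/p + 1/q = 1.
p = 2, so q = 2/(2 - 1) = 2.0
|y|^q = 2.5462^2.0 = 6.4831
f*(2.5462) = 6.4831 / 2.0 = 3.2416


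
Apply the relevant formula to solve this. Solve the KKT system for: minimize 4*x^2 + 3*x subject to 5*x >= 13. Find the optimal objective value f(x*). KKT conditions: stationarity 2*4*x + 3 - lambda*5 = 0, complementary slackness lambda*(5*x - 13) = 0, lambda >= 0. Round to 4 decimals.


Step 1: Try lambda = 0 (constraint inactive).
x_unc = -3/(2*4) = -0.375
Check: 5*-0.375 = -1.875 < 13 -- violated!
Step 2: Constraint must be active: 5*x = 13
x* = 13/5 = 2.6
lambda = (2*4*2.6 + 3)/5 = 4.76
Step 3: Compute optimal value.
f(x*) = 4*2.6^2 + 3*2.6 = 34.84


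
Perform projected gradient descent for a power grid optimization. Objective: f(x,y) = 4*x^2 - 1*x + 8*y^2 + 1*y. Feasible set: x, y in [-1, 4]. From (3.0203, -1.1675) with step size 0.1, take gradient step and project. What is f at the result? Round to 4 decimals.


Step 1: Compute gradient at (3.0203, -1.1675).
grad_x = 2*4*3.0203 - 1 = 23.1624
grad_y = 2*8*-1.1675 + 1 = -17.68
Step 2: Gradient step.
x_raw = 3.0203 - 0.1*23.1624 = 0.7041
y_raw = -1.1675 - 0.1*-17.68 = 0.6005
Step 3: Project onto [-1, 4].
x_proj = clip(0.7041) = 0.7041
y_proj = clip(0.6005) = 0.6005
Step 4: Evaluate f.
f(0.7041, 0.6005) = 4.764


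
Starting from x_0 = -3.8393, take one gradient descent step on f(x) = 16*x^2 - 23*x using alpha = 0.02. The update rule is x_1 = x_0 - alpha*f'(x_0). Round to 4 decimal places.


We compute the gradient at x_0 and apply the update.
f'(x) = 32*x - 23
f'(-3.8393) = 32*-3.8393 - 23 = -145.8576
x_1 = -3.8393 - 0.02*-145.8576 = -0.9221


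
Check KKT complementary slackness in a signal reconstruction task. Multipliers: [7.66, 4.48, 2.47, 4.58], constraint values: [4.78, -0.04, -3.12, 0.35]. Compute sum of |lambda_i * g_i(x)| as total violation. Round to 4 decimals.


KKT complementary slackness check:
lambda_1 * g_1 = 7.66 * 4.78 = 36.6148
lambda_2 * g_2 = 4.48 * -0.04 = -0.1792
lambda_3 * g_3 = 2.47 * -3.12 = -7.7064
lambda_4 * g_4 = 4.58 * 0.35 = 1.603
Total violation = 36.6148 + 0.1792 + 7.7064 + 1.603 = 46.1034


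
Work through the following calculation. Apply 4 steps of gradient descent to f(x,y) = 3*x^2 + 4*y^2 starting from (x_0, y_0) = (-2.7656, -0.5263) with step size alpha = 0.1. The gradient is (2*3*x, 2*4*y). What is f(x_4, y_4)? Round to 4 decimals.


Gradient descent on f(x,y) = 3*x^2 + 4*y^2.
Starting point: (-2.7656, -0.5263), alpha = 0.1
Step 1: grad_x = 2*3*-2.7656 = -16.5936, grad_y = 2*4*-0.5263 = -4.2104
  x_1 = -2.7656 - 0.1*-16.5936 = -1.1062
  y_1 = -0.5263 - 0.1*-4.2104 = -0.1053
Step 2: grad_x = 2*3*-1.1062 = -6.6374, grad_y = 2*4*-0.1053 = -0.8421
  x_2 = -1.1062 - 0.1*-6.6374 = -0.4425
  y_2 = -0.1053 - 0.1*-0.8421 = -0.0211
Step 3: grad_x = 2*3*-0.4425 = -2.655, grad_y = 2*4*-0.0211 = -0.1684
  x_3 = -0.4425 - 0.1*-2.655 = -0.177
  y_3 = -0.0211 - 0.1*-0.1684 = -0.0042
Step 4: grad_x = 2*3*-0.177 = -1.062, grad_y = 2*4*-0.0042 = -0.0337
  x_4 = -0.177 - 0.1*-1.062 = -0.0708
  y_4 = -0.0042 - 0.1*-0.0337 = -0.0008
f(-0.0708, -0.0008) = 3*(-0.0708)^2 + 4*(-0.0008)^2 = 0.015


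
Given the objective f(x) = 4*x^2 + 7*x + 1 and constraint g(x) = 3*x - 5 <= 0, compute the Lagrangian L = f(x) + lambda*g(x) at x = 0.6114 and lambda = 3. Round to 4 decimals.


Step 1: Evaluate f(x).
f(0.6114) = 4*0.6114^2 + 7*0.6114 + 1 = 6.775
Step 2: Evaluate g(x).
g(0.6114) = 3*0.6114 - 5 = -3.1658
Step 3: Compute Lagrangian.
L = 6.775 + 3*-3.1658 = -2.7224


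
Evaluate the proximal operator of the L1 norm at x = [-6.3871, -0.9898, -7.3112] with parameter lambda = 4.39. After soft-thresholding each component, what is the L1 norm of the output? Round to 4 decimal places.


Soft-thresholding with lambda = 4.39:
prox(-6.3871) = sign(-6.3871)*max(|-6.3871| - 4.39, 0) = -1.9971
prox(-0.9898) = sign(-0.9898)*max(|-0.9898| - 4.39, 0) = 0.0
prox(-7.3112) = sign(-7.3112)*max(|-7.3112| - 4.39, 0) = -2.9212
prox(x) = [-1.9971, 0.0, -2.9212]
||prox(x)||_1 = 1.9971 + 0.0 + 2.9212 = 4.9183


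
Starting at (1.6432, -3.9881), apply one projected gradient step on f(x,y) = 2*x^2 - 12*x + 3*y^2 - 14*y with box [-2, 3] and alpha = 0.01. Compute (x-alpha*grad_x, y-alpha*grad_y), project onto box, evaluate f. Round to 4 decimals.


Step 1: Compute gradient at (1.6432, -3.9881).
grad_x = 2*2*1.6432 - 12 = -5.4272
grad_y = 2*3*-3.9881 - 14 = -37.9286
Step 2: Gradient step.
x_raw = 1.6432 - 0.01*-5.4272 = 1.6975
y_raw = -3.9881 - 0.01*-37.9286 = -3.6088
Step 3: Project onto [-2, 3].
x_proj = clip(1.6975) = 1.6975
y_proj = clip(-3.6088) = -2.0
Step 4: Evaluate f.
f(1.6975, -2.0) = 25.3932


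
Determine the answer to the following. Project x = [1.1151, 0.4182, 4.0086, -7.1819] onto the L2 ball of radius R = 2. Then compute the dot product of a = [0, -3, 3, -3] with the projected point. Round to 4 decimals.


Step 1: Compute ||x|| (intermediates to 6 decimals).
||x|| = sqrt(1.1151^2 + 0.4182^2 + 4.0086^2 + (-7.1819)^2) = 8.31065
Step 2: Project.
Since ||x|| > R, scale = R/||x|| = 2/8.31065 = 0.240655, proj(x) = scale * x
proj(x) = [0.268354, 0.100642, 0.96469, -1.72836]
Step 3: Dot product.
a^T * proj(x) = 0*0.268354 - 3*0.100642 + 3*0.96469 - 3*(-1.72836) = 7.7772


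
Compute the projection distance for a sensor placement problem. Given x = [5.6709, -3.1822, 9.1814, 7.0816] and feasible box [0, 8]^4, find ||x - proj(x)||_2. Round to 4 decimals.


Project each component onto [0, 8].
clip(5.6709) = 5.6709, clip(-3.1822) = 0.0, clip(9.1814) = 8.0, clip(7.0816) = 7.0816
Projection = [5.6709, 0.0, 8.0, 7.0816]
Squared diffs: [0.0, 10.1264, 1.3957, 0.0]
Distance = sqrt(11.5221) = 3.3944


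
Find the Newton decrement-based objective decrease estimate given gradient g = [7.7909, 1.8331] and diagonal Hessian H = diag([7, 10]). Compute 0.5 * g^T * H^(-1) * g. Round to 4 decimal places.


Step 1: H is diagonal, so H^(-1) * g = [1.113, 0.1833].
Step 2: g^T H^(-1) g = sum_i g_i^2 / H_ii
  = (7.7909)^2/7 + (1.8331)^2/10
  = 8.6712 + 0.336 = 9.0072
Step 3: Objective decrease = 0.5 * g^T H^(-1) g = 4.5036


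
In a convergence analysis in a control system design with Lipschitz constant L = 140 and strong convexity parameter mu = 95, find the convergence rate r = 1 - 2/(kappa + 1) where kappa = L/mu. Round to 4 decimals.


Step 1: Compute the condition number.
kappa = L/mu = 140/95 = 1.4737
Step 2: Compute the convergence rate.
r = 1 - 2/(kappa + 1) = 1 - 2*mu/(L + mu) = (L - mu)/(L + mu) = 45/235 = 0.1915


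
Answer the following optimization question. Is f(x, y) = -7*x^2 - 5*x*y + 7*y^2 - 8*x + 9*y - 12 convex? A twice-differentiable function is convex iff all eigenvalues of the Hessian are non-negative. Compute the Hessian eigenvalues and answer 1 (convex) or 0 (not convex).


The Hessian of f(x,y) = -7*x^2 - 5*x*y + 7*y^2 - 8*x + 9*y - 12 is:
H = [[-14, -5], [-5, 14]]
Trace = -14 + 14 = 0
Determinant = -14*14 - (-5)^2 = -221
Discriminant = (0)^2 - 4*-221 = 884.0
Eigenvalues: lambda_1 = -14.8661, lambda_2 = 14.8661
The function is not convex.

0


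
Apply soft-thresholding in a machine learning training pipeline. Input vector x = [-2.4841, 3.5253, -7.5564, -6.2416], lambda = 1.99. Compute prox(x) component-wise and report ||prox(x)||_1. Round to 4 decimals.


Soft-thresholding with lambda = 1.99:
prox(-2.4841) = sign(-2.4841)*max(|-2.4841| - 1.99, 0) = -0.4941
prox(3.5253) = sign(3.5253)*max(|3.5253| - 1.99, 0) = 1.5353
prox(-7.5564) = sign(-7.5564)*max(|-7.5564| - 1.99, 0) = -5.5664
prox(-6.2416) = sign(-6.2416)*max(|-6.2416| - 1.99, 0) = -4.2516
prox(x) = [-0.4941, 1.5353, -5.5664, -4.2516]
||prox(x)||_1 = 0.4941 + 1.5353 + 5.5664 + 4.2516 = 11.8474


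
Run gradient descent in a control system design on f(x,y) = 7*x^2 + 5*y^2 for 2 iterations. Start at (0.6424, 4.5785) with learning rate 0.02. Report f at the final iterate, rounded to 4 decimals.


Gradient descent on f(x,y) = 7*x^2 + 5*y^2.
Starting point: (0.6424, 4.5785), alpha = 0.02
Step 1: grad_x = 2*7*0.6424 = 8.9936, grad_y = 2*5*4.5785 = 45.785
  x_1 = 0.6424 - 0.02*8.9936 = 0.4625
  y_1 = 4.5785 - 0.02*45.785 = 3.6628
Step 2: grad_x = 2*7*0.4625 = 6.4754, grad_y = 2*5*3.6628 = 36.628
  x_2 = 0.4625 - 0.02*6.4754 = 0.333
  y_2 = 3.6628 - 0.02*36.628 = 2.9302
f(0.333, 2.9302) = 7*0.333^2 + 5*2.9302^2 = 43.7078


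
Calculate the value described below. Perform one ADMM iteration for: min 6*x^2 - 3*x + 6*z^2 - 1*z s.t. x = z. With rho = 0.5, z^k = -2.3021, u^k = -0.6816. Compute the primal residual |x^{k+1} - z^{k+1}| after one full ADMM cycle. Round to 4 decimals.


ADMM iteration with rho = 0.5, z^k = -2.3021, u^k = -0.6816
Step 1: x-update.
Minimize 6*x^2 - 3*x + (0.5/2)*(x + 2.3021 - 0.6816)^2
FOC: (2*6 + 0.5)*x = 3 + 0.5*(-2.3021 + 0.6816)
x^{k+1} = 0.1752
Step 2: z-update.
Minimize 6*z^2 - 1*z + (0.5/2)*(0.1752 - z - 0.6816)^2
FOC: (2*6 + 0.5)*z = 1 + 0.5*(0.1752 - 0.6816)
z^{k+1} = 0.0597
Step 3: u-update.
u^{k+1} = -0.6816 + 0.1752 - 0.0597 = -0.5662
Step 4: Primal residual = |0.1752 - 0.0597| = 0.1154


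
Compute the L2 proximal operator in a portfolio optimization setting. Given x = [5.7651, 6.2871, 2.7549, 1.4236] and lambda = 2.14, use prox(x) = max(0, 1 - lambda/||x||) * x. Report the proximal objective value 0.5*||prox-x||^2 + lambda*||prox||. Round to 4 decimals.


Step 1: Compute ||x||.
||x|| = 9.0763
Step 2: Compute scaling factor.
scale = max(0, 1 - 2.14/9.0763) = 0.7642
Step 3: prox(x) = [4.4058, 4.8047, 2.1054, 1.0879]
||prox(x)|| = 6.9363
Step 4: Proximal objective.
0.5*||prox-x||^2 = 2.2898
lambda*||prox|| = 14.8437
Total = 17.1336


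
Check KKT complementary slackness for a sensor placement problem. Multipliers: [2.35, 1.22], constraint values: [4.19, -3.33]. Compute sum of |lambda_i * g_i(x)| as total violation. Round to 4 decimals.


KKT complementary slackness check:
lambda_1 * g_1 = 2.35 * 4.19 = 9.8465
lambda_2 * g_2 = 1.22 * -3.33 = -4.0626
Total violation = 9.8465 + 4.0626 = 13.9091


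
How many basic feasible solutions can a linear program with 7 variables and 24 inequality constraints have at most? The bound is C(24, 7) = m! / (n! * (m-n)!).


Each vertex corresponds to some choice of n active constraints out of m, so the number of vertices is at most C(m, n) = m! / (n!(m-n)!).
m = 24, n = 7
Numerator: 24 * 23 * 22 * 21 * 20 * 19 * 18
Denominator: 7! = 5040
C(24, 7) = 346104


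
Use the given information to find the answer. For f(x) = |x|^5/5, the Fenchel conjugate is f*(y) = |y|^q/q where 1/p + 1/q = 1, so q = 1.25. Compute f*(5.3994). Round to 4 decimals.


The conjugate exponent q satisfies 1/p + 1/q = 1.
p = 5, so q = 5/(5 - 1) = 1.25
|y|^q = 5.3994^1.25 = 8.2306
f*(5.3994) = 8.2306 / 1.25 = 6.5845


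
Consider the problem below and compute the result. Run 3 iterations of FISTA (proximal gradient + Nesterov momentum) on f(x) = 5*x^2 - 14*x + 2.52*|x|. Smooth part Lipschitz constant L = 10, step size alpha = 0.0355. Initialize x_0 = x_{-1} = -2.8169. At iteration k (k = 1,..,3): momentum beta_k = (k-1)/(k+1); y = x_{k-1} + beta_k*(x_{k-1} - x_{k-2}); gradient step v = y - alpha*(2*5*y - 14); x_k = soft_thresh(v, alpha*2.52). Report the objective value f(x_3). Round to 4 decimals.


FISTA on f(x) = 5*x^2 - 14*x + 2.52*|x|
L = 10, alpha = 0.0355
Iteration 1: beta = 0.0, y = -2.8169 + 0.0*(-2.8169 + 2.8169) = -2.8169
  grad(y) = -42.169, v = y - alpha*grad = -1.3199
  prox(v) = soft_thresh(-1.3199, 0.0895) = -1.2304
Iteration 2: beta = 0.3333, y = -1.2304 + 0.3333*(-1.2304 + 2.8169) = -0.7016
  grad(y) = -21.0162, v = y - alpha*grad = 0.0445
  prox(v) = soft_thresh(0.0445, 0.0895) = 0.0
Iteration 3: beta = 0.5, y = 0.0 + 0.5*(0.0 + 1.2304) = 0.6152
  grad(y) = -7.8478, v = y - alpha*grad = 0.8938
  prox(v) = soft_thresh(0.8938, 0.0895) = 0.8044
f(x_3) = 5*0.8044^2 - 14*0.8044 + 2.52*|0.8044| = -5.9991


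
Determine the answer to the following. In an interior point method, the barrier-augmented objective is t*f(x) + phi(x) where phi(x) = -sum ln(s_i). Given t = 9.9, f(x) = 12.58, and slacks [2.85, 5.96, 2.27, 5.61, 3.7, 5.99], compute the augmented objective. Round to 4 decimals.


Step 1: Compute log-barrier.
ln values: [1.0473, 1.7851, 0.8198, 1.7246, 1.3083, 1.7901]
phi = -(1.0473 + 1.7851 + 0.8198 + 1.7246 + 1.3083 + 1.7901) = -8.4751
Step 2: Compute augmented objective.
t*f(x) = 9.9*12.58 = 124.542
Total = 124.542 - 8.4751 = 116.0669


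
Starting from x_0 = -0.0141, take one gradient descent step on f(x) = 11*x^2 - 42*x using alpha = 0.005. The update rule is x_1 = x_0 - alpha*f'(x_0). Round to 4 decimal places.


We compute the gradient at x_0 and apply the update.
f'(x) = 22*x - 42
f'(-0.0141) = 22*-0.0141 - 42 = -42.3102
x_1 = -0.0141 - 0.005*-42.3102 = 0.1975


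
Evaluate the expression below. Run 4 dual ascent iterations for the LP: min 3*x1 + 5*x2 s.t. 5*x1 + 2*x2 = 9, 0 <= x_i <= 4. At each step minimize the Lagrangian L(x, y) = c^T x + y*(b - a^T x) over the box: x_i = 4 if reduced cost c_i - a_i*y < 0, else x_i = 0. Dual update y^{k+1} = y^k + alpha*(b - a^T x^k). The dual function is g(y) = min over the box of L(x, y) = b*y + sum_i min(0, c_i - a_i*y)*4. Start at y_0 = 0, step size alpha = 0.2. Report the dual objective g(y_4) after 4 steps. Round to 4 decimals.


Dual ascent for LP: min 3*x1 + 5*x2, 5*x1 + 2*x2 = 9, 0 <= x_i <= 4
Step 1: y^k = 0.0, reduced costs: (3.0, 5.0)
  x^k = (0.0, 0.0), subgradient = b - a^T x = 9.0
  y^{k+1} = 0.0 + 0.2*9.0 = 1.8
Step 2: y^k = 1.8, reduced costs: (-6.0, 1.4)
  x^k = (4.0, 0.0), subgradient = b - a^T x = -11.0
  y^{k+1} = 1.8 + 0.2*-11.0 = -0.4
Step 3: y^k = -0.4, reduced costs: (5.0, 5.8)
  x^k = (0.0, 0.0), subgradient = b - a^T x = 9.0
  y^{k+1} = -0.4 + 0.2*9.0 = 1.4
Step 4: y^k = 1.4, reduced costs: (-4.0, 2.2)
  x^k = (4.0, 0.0), subgradient = b - a^T x = -11.0
  y^{k+1} = 1.4 + 0.2*-11.0 = -0.8
Dual objective at y_4 = -0.8: reduced costs (7.0, 6.6), box minimizer x = (0.0, 0.0)
g(y_4) = b*y + (c1 - a1*y)*x1 + (c2 - a2*y)*x2 = 9*(-0.8) + 7.0*0.0 + 6.6*0.0 = -7.2 + 0.0 + 0.0 = -7.2
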